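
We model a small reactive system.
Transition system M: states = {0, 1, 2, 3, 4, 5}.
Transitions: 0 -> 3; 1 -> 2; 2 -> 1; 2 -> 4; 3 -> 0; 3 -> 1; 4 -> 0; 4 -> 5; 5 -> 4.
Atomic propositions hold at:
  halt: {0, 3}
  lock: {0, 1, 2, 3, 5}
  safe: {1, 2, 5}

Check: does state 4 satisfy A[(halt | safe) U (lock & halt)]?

Sat(halt | safe) = {0, 1, 2, 3, 5}
Sat(lock & halt) = {0, 3}
A[(halt | safe) U (lock & halt)]: least fixpoint, start Z0 = Sat((lock & halt)) = {0, 3}, add states in Sat(halt | safe) with every successor in Z. Already a fixed point.
Sat(A[(halt | safe) U (lock & halt)]) = {0, 3}
4 ∉ Sat(A[(halt | safe) U (lock & halt)]) = {0, 3}, so the formula does not hold at 4.

No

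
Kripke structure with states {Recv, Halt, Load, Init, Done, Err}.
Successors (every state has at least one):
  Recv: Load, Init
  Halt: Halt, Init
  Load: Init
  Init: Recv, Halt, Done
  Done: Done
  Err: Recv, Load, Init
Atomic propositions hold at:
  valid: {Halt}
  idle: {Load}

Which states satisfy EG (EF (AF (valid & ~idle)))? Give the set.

Sat(~idle) = {Recv, Halt, Init, Done, Err}
Sat(valid & ~idle) = {Halt}
AF (valid & ~idle): least fixpoint, start Z0 = {Halt}, add states with every successor in Z. Already a fixed point.
Sat(AF (valid & ~idle)) = {Halt}
EF (AF (valid & ~idle)): least fixpoint, start Z0 = {Halt}, add states with some successor in Z. Z1 = {Halt, Init}; Z2 = {Recv, Halt, Load, Init, Err}; fixed.
Sat(EF (AF (valid & ~idle))) = {Recv, Halt, Load, Init, Err}
EG (EF (AF (valid & ~idle))): greatest fixpoint, start Z0 = {Recv, Halt, Load, Init, Err}, keep only states in Sat with some successor in Z. Already a fixed point.
Sat(EG (EF (AF (valid & ~idle)))) = {Recv, Halt, Load, Init, Err}

{Recv, Halt, Load, Init, Err}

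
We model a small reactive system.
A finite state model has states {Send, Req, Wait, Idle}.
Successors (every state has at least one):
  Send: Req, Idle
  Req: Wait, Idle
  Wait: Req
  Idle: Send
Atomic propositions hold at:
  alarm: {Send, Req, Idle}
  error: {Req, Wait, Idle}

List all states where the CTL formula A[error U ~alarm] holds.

Sat(~alarm) = {Wait}
A[error U ~alarm]: least fixpoint, start Z0 = Sat(~alarm) = {Wait}, add states in Sat(error) with every successor in Z. Already a fixed point.
Sat(A[error U ~alarm]) = {Wait}

{Wait}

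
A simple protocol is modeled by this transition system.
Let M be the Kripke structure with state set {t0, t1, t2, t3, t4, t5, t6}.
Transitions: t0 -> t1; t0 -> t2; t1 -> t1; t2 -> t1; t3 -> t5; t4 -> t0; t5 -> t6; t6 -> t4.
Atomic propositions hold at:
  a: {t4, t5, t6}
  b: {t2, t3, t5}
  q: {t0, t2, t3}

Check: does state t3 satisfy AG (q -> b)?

Sat(q -> b) = {t1, t2, t3, t4, t5, t6}
AG (q -> b): greatest fixpoint, start Z0 = {t1, t2, t3, t4, t5, t6}, keep only states in Sat with every successor in Z. Z1 = {t1, t2, t3, t5, t6}; Z2 = {t1, t2, t3, t5}; Z3 = {t1, t2, t3}; Z4 = {t1, t2}; fixed.
Sat(AG (q -> b)) = {t1, t2}
t3 ∉ Sat(AG (q -> b)) = {t1, t2}, so the formula does not hold at t3.

No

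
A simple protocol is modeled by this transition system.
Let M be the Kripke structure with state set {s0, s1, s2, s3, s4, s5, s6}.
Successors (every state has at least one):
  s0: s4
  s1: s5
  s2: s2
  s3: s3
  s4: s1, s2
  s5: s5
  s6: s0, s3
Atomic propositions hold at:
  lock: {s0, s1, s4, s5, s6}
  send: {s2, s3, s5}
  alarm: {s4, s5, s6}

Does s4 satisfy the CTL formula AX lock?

No

Sat(AX lock) = {s : every successor in {s0, s1, s4, s5, s6}} = {s0, s1, s5}
s4 ∉ Sat(AX lock) = {s0, s1, s5}, so the formula does not hold at s4.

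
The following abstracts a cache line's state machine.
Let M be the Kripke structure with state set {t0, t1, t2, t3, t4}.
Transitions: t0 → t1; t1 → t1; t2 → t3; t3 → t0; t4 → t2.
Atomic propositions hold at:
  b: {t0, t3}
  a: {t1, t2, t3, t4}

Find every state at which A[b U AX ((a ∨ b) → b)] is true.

Sat(a ∨ b) = {t0, t1, t2, t3, t4}
Sat((a ∨ b) → b) = {t0, t3}
Sat(AX ((a ∨ b) → b)) = {s : every successor in {t0, t3}} = {t2, t3}
A[b U AX ((a ∨ b) → b)]: least fixpoint, start Z0 = Sat(AX ((a ∨ b) → b)) = {t2, t3}, add states in Sat(b) with every successor in Z. Already a fixed point.
Sat(A[b U AX ((a ∨ b) → b)]) = {t2, t3}

{t2, t3}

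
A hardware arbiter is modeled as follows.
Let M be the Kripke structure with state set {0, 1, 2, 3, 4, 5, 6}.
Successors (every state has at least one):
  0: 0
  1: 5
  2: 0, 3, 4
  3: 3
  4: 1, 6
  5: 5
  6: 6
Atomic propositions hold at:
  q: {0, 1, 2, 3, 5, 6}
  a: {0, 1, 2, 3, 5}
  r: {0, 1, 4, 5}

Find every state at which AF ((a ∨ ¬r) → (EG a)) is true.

Sat(¬r) = {2, 3, 6}
Sat(a ∨ ¬r) = {0, 1, 2, 3, 5, 6}
EG a: greatest fixpoint, start Z0 = {0, 1, 2, 3, 5}, keep only states in Sat with some successor in Z. Already a fixed point.
Sat(EG a) = {0, 1, 2, 3, 5}
Sat((a ∨ ¬r) → (EG a)) = {0, 1, 2, 3, 4, 5}
AF ((a ∨ ¬r) → (EG a)): least fixpoint, start Z0 = {0, 1, 2, 3, 4, 5}, add states with every successor in Z. Already a fixed point.
Sat(AF ((a ∨ ¬r) → (EG a))) = {0, 1, 2, 3, 4, 5}

{0, 1, 2, 3, 4, 5}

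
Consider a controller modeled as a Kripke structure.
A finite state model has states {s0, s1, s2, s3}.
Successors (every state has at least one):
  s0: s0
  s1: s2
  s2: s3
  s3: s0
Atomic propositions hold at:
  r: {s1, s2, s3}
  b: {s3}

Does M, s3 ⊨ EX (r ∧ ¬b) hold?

No

Sat(¬b) = {s0, s1, s2}
Sat(r ∧ ¬b) = {s1, s2}
Sat(EX (r ∧ ¬b)) = {s : some successor in {s1, s2}} = {s1}
s3 ∉ Sat(EX (r ∧ ¬b)) = {s1}, so the formula does not hold at s3.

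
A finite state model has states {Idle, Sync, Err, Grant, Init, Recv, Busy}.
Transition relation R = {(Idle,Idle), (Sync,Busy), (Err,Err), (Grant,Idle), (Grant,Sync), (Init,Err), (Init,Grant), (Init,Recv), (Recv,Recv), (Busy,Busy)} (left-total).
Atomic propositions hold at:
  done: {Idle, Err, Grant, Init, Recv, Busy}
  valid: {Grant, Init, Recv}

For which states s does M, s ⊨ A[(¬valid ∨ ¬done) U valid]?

{Grant, Init, Recv}

Sat(¬valid) = {Idle, Sync, Err, Busy}
Sat(¬done) = {Sync}
Sat(¬valid ∨ ¬done) = {Idle, Sync, Err, Busy}
A[(¬valid ∨ ¬done) U valid]: least fixpoint, start Z0 = Sat(valid) = {Grant, Init, Recv}, add states in Sat(¬valid ∨ ¬done) with every successor in Z. Already a fixed point.
Sat(A[(¬valid ∨ ¬done) U valid]) = {Grant, Init, Recv}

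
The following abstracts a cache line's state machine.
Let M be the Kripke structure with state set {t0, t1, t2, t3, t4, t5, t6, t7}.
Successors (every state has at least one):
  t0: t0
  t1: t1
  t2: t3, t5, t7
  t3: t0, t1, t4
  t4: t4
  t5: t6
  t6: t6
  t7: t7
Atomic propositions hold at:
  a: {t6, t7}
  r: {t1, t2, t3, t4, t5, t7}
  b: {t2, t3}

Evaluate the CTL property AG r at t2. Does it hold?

AG r: greatest fixpoint, start Z0 = {t1, t2, t3, t4, t5, t7}, keep only states in Sat with every successor in Z. Z1 = {t1, t2, t4, t7}; Z2 = {t1, t4, t7}; fixed.
Sat(AG r) = {t1, t4, t7}
t2 ∉ Sat(AG r) = {t1, t4, t7}, so the formula does not hold at t2.

No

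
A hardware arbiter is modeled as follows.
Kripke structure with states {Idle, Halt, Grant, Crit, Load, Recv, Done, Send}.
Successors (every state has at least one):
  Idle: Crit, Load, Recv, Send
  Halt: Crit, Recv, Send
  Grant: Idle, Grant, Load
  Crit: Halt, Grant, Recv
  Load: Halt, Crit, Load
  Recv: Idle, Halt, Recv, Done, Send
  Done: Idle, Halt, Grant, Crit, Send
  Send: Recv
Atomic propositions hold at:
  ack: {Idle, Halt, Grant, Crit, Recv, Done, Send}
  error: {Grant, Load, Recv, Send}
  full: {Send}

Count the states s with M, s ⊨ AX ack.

Sat(AX ack) = {s : every successor in {Idle, Halt, Grant, Crit, Recv, Done, Send}} = {Halt, Crit, Recv, Done, Send}
|Sat(AX ack)| = |{Halt, Crit, Recv, Done, Send}| = 5.

5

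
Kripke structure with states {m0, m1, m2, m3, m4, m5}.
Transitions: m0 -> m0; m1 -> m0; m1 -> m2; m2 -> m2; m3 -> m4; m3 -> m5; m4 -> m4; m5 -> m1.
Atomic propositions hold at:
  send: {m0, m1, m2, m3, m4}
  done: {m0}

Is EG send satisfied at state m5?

EG send: greatest fixpoint, start Z0 = {m0, m1, m2, m3, m4}, keep only states in Sat with some successor in Z. Already a fixed point.
Sat(EG send) = {m0, m1, m2, m3, m4}
m5 ∉ Sat(EG send) = {m0, m1, m2, m3, m4}, so the formula does not hold at m5.

No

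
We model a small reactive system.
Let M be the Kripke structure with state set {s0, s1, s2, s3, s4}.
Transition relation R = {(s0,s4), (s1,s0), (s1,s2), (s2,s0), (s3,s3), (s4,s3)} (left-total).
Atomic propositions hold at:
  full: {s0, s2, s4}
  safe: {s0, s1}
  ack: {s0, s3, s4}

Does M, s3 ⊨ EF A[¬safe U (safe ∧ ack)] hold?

Sat(¬safe) = {s2, s3, s4}
Sat(safe ∧ ack) = {s0}
A[¬safe U (safe ∧ ack)]: least fixpoint, start Z0 = Sat((safe ∧ ack)) = {s0}, add states in Sat(¬safe) with every successor in Z. Z1 = {s0, s2}; fixed.
Sat(A[¬safe U (safe ∧ ack)]) = {s0, s2}
EF A[¬safe U (safe ∧ ack)]: least fixpoint, start Z0 = {s0, s2}, add states with some successor in Z. Z1 = {s0, s1, s2}; fixed.
Sat(EF A[¬safe U (safe ∧ ack)]) = {s0, s1, s2}
s3 ∉ Sat(EF A[¬safe U (safe ∧ ack)]) = {s0, s1, s2}, so the formula does not hold at s3.

No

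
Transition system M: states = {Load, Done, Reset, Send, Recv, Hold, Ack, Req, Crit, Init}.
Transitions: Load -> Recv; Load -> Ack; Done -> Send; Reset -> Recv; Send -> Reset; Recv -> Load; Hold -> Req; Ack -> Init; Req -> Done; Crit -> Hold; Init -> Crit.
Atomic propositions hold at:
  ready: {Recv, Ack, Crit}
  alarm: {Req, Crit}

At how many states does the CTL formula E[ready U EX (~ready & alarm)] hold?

Sat(~ready) = {Load, Done, Reset, Send, Hold, Req, Init}
Sat(~ready & alarm) = {Req}
Sat(EX (~ready & alarm)) = {s : some successor in {Req}} = {Hold}
E[ready U EX (~ready & alarm)]: least fixpoint, start Z0 = Sat(EX (~ready & alarm)) = {Hold}, add states in Sat(ready) with some successor in Z. Z1 = {Hold, Crit}; fixed.
Sat(E[ready U EX (~ready & alarm)]) = {Hold, Crit}
|Sat(E[ready U EX (~ready & alarm)])| = |{Hold, Crit}| = 2.

2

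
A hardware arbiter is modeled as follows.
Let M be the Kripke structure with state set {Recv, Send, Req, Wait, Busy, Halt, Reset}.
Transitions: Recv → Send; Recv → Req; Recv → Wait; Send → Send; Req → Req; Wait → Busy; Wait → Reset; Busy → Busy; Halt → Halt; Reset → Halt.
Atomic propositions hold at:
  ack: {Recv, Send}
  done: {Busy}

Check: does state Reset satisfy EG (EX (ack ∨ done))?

Sat(ack ∨ done) = {Recv, Send, Busy}
Sat(EX (ack ∨ done)) = {s : some successor in {Recv, Send, Busy}} = {Recv, Send, Wait, Busy}
EG (EX (ack ∨ done)): greatest fixpoint, start Z0 = {Recv, Send, Wait, Busy}, keep only states in Sat with some successor in Z. Already a fixed point.
Sat(EG (EX (ack ∨ done))) = {Recv, Send, Wait, Busy}
Reset ∉ Sat(EG (EX (ack ∨ done))) = {Recv, Send, Wait, Busy}, so the formula does not hold at Reset.

No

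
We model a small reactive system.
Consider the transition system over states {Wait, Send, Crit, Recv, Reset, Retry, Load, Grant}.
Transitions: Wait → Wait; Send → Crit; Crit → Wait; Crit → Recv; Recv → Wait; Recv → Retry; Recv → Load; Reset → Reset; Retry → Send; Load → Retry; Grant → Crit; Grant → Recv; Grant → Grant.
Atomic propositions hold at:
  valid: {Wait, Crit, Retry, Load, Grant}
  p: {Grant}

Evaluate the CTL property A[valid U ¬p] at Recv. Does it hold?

Yes

Sat(¬p) = {Wait, Send, Crit, Recv, Reset, Retry, Load}
A[valid U ¬p]: least fixpoint, start Z0 = Sat(¬p) = {Wait, Send, Crit, Recv, Reset, Retry, Load}, add states in Sat(valid) with every successor in Z. Already a fixed point.
Sat(A[valid U ¬p]) = {Wait, Send, Crit, Recv, Reset, Retry, Load}
Recv ∈ Sat(A[valid U ¬p]) = {Wait, Send, Crit, Recv, Reset, Retry, Load}, so the formula holds at Recv.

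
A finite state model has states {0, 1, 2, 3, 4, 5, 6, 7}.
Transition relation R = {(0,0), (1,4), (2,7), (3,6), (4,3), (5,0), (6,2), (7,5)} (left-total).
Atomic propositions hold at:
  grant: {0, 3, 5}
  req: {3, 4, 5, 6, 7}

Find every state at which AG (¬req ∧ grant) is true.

Sat(¬req) = {0, 1, 2}
Sat(¬req ∧ grant) = {0}
AG (¬req ∧ grant): greatest fixpoint, start Z0 = {0}, keep only states in Sat with every successor in Z. Already a fixed point.
Sat(AG (¬req ∧ grant)) = {0}

{0}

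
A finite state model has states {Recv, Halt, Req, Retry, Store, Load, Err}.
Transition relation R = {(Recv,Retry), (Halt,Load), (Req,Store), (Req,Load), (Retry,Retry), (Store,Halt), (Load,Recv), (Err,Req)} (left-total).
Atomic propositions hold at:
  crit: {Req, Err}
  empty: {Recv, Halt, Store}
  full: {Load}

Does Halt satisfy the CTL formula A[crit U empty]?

A[crit U empty]: least fixpoint, start Z0 = Sat(empty) = {Recv, Halt, Store}, add states in Sat(crit) with every successor in Z. Already a fixed point.
Sat(A[crit U empty]) = {Recv, Halt, Store}
Halt ∈ Sat(A[crit U empty]) = {Recv, Halt, Store}, so the formula holds at Halt.

Yes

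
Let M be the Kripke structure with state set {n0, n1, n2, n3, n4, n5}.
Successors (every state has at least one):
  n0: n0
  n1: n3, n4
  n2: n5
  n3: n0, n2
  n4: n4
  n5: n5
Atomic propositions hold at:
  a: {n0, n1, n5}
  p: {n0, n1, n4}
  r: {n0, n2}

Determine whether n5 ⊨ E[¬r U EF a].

Yes

Sat(¬r) = {n1, n3, n4, n5}
EF a: least fixpoint, start Z0 = {n0, n1, n5}, add states with some successor in Z. Z1 = {n0, n1, n2, n3, n5}; fixed.
Sat(EF a) = {n0, n1, n2, n3, n5}
E[¬r U EF a]: least fixpoint, start Z0 = Sat(EF a) = {n0, n1, n2, n3, n5}, add states in Sat(¬r) with some successor in Z. Already a fixed point.
Sat(E[¬r U EF a]) = {n0, n1, n2, n3, n5}
n5 ∈ Sat(E[¬r U EF a]) = {n0, n1, n2, n3, n5}, so the formula holds at n5.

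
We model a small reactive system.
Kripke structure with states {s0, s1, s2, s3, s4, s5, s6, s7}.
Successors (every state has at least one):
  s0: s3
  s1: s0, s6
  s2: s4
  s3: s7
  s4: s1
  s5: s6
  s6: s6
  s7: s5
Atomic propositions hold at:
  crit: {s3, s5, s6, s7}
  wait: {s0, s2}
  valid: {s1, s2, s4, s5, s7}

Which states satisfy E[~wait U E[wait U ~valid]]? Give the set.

Sat(~wait) = {s1, s3, s4, s5, s6, s7}
Sat(~valid) = {s0, s3, s6}
E[wait U ~valid]: least fixpoint, start Z0 = Sat(~valid) = {s0, s3, s6}, add states in Sat(wait) with some successor in Z. Already a fixed point.
Sat(E[wait U ~valid]) = {s0, s3, s6}
E[~wait U E[wait U ~valid]]: least fixpoint, start Z0 = Sat(E[wait U ~valid]) = {s0, s3, s6}, add states in Sat(~wait) with some successor in Z. Z1 = {s0, s1, s3, s5, s6}; Z2 = {s0, s1, s3, s4, s5, s6, s7}; fixed.
Sat(E[~wait U E[wait U ~valid]]) = {s0, s1, s3, s4, s5, s6, s7}

{s0, s1, s3, s4, s5, s6, s7}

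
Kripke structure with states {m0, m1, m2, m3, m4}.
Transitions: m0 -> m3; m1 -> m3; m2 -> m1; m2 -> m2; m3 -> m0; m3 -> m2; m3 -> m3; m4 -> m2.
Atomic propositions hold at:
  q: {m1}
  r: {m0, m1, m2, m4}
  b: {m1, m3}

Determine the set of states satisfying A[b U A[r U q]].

A[r U q]: least fixpoint, start Z0 = Sat(q) = {m1}, add states in Sat(r) with every successor in Z. Already a fixed point.
Sat(A[r U q]) = {m1}
A[b U A[r U q]]: least fixpoint, start Z0 = Sat(A[r U q]) = {m1}, add states in Sat(b) with every successor in Z. Already a fixed point.
Sat(A[b U A[r U q]]) = {m1}

{m1}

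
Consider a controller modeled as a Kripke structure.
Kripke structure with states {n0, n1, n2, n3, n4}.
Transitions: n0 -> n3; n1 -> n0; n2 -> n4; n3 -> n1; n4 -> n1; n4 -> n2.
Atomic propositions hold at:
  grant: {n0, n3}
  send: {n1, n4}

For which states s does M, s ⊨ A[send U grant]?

A[send U grant]: least fixpoint, start Z0 = Sat(grant) = {n0, n3}, add states in Sat(send) with every successor in Z. Z1 = {n0, n1, n3}; fixed.
Sat(A[send U grant]) = {n0, n1, n3}

{n0, n1, n3}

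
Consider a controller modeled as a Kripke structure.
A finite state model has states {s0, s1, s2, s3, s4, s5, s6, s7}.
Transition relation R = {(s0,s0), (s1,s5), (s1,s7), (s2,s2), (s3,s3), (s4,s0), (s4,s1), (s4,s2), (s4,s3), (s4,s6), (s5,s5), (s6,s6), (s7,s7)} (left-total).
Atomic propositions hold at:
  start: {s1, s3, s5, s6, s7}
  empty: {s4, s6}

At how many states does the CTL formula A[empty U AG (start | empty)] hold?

Sat(start | empty) = {s1, s3, s4, s5, s6, s7}
AG (start | empty): greatest fixpoint, start Z0 = {s1, s3, s4, s5, s6, s7}, keep only states in Sat with every successor in Z. Z1 = {s1, s3, s5, s6, s7}; fixed.
Sat(AG (start | empty)) = {s1, s3, s5, s6, s7}
A[empty U AG (start | empty)]: least fixpoint, start Z0 = Sat(AG (start | empty)) = {s1, s3, s5, s6, s7}, add states in Sat(empty) with every successor in Z. Already a fixed point.
Sat(A[empty U AG (start | empty)]) = {s1, s3, s5, s6, s7}
|Sat(A[empty U AG (start | empty)])| = |{s1, s3, s5, s6, s7}| = 5.

5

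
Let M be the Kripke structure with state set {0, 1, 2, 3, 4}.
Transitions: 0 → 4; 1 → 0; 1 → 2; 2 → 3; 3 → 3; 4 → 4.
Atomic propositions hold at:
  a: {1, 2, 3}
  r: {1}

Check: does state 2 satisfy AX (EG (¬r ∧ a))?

Yes

Sat(¬r) = {0, 2, 3, 4}
Sat(¬r ∧ a) = {2, 3}
EG (¬r ∧ a): greatest fixpoint, start Z0 = {2, 3}, keep only states in Sat with some successor in Z. Already a fixed point.
Sat(EG (¬r ∧ a)) = {2, 3}
Sat(AX (EG (¬r ∧ a))) = {s : every successor in {2, 3}} = {2, 3}
2 ∈ Sat(AX (EG (¬r ∧ a))) = {2, 3}, so the formula holds at 2.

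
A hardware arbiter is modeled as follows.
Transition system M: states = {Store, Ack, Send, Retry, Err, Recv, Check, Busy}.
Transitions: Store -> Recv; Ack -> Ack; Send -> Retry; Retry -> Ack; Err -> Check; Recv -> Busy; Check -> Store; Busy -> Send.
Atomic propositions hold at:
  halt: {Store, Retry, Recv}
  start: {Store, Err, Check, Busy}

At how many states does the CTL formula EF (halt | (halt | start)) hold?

7

Sat(halt | start) = {Store, Retry, Err, Recv, Check, Busy}
Sat(halt | (halt | start)) = {Store, Retry, Err, Recv, Check, Busy}
EF (halt | (halt | start)): least fixpoint, start Z0 = {Store, Retry, Err, Recv, Check, Busy}, add states with some successor in Z. Z1 = {Store, Send, Retry, Err, Recv, Check, Busy}; fixed.
Sat(EF (halt | (halt | start))) = {Store, Send, Retry, Err, Recv, Check, Busy}
|Sat(EF (halt | (halt | start)))| = |{Store, Send, Retry, Err, Recv, Check, Busy}| = 7.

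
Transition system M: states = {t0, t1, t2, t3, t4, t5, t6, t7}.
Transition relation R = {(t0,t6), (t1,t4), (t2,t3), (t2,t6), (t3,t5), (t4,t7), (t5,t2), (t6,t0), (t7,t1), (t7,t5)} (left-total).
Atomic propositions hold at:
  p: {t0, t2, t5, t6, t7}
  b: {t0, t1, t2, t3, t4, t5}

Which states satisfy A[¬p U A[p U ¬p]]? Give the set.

Sat(¬p) = {t1, t3, t4}
A[p U ¬p]: least fixpoint, start Z0 = Sat(¬p) = {t1, t3, t4}, add states in Sat(p) with every successor in Z. Already a fixed point.
Sat(A[p U ¬p]) = {t1, t3, t4}
A[¬p U A[p U ¬p]]: least fixpoint, start Z0 = Sat(A[p U ¬p]) = {t1, t3, t4}, add states in Sat(¬p) with every successor in Z. Already a fixed point.
Sat(A[¬p U A[p U ¬p]]) = {t1, t3, t4}

{t1, t3, t4}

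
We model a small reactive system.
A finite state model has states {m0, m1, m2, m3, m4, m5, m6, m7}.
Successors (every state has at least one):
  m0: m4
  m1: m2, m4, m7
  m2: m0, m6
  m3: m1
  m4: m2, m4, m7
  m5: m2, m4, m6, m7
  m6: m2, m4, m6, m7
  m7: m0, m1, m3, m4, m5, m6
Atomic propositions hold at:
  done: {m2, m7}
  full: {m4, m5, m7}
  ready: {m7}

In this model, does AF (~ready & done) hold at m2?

Yes

Sat(~ready) = {m0, m1, m2, m3, m4, m5, m6}
Sat(~ready & done) = {m2}
AF (~ready & done): least fixpoint, start Z0 = {m2}, add states with every successor in Z. Already a fixed point.
Sat(AF (~ready & done)) = {m2}
m2 ∈ Sat(AF (~ready & done)) = {m2}, so the formula holds at m2.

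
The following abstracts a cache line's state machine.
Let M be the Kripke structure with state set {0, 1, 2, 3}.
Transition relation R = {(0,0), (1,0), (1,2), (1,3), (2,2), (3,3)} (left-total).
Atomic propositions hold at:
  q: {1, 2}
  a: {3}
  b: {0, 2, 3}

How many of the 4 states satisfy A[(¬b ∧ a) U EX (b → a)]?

2

Sat(¬b) = {1}
Sat(¬b ∧ a) = ∅
Sat(b → a) = {1, 3}
Sat(EX (b → a)) = {s : some successor in {1, 3}} = {1, 3}
A[(¬b ∧ a) U EX (b → a)]: least fixpoint, start Z0 = Sat(EX (b → a)) = {1, 3}, add states in Sat(¬b ∧ a) with every successor in Z. Already a fixed point.
Sat(A[(¬b ∧ a) U EX (b → a)]) = {1, 3}
|Sat(A[(¬b ∧ a) U EX (b → a)])| = |{1, 3}| = 2.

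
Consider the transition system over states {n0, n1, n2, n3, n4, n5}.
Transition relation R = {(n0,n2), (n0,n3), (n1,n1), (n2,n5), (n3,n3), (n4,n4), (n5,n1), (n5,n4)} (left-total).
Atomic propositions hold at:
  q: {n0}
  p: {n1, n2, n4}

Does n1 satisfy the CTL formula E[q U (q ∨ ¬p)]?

No

Sat(¬p) = {n0, n3, n5}
Sat(q ∨ ¬p) = {n0, n3, n5}
E[q U (q ∨ ¬p)]: least fixpoint, start Z0 = Sat((q ∨ ¬p)) = {n0, n3, n5}, add states in Sat(q) with some successor in Z. Already a fixed point.
Sat(E[q U (q ∨ ¬p)]) = {n0, n3, n5}
n1 ∉ Sat(E[q U (q ∨ ¬p)]) = {n0, n3, n5}, so the formula does not hold at n1.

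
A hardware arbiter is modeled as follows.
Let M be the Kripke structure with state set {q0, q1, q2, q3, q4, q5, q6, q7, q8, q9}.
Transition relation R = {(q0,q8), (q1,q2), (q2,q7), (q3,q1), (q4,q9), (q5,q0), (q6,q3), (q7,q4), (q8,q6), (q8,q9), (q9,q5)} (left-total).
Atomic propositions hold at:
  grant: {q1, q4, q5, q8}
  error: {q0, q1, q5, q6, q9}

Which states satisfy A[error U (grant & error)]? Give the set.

Sat(grant & error) = {q1, q5}
A[error U (grant & error)]: least fixpoint, start Z0 = Sat((grant & error)) = {q1, q5}, add states in Sat(error) with every successor in Z. Z1 = {q1, q5, q9}; fixed.
Sat(A[error U (grant & error)]) = {q1, q5, q9}

{q1, q5, q9}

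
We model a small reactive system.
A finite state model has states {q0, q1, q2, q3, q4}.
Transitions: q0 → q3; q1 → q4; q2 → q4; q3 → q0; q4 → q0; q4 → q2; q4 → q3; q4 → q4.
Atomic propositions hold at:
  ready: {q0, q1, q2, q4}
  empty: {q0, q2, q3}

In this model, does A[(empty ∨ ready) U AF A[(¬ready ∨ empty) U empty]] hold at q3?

Yes

Sat(empty ∨ ready) = {q0, q1, q2, q3, q4}
Sat(¬ready) = {q3}
Sat(¬ready ∨ empty) = {q0, q2, q3}
A[(¬ready ∨ empty) U empty]: least fixpoint, start Z0 = Sat(empty) = {q0, q2, q3}, add states in Sat(¬ready ∨ empty) with every successor in Z. Already a fixed point.
Sat(A[(¬ready ∨ empty) U empty]) = {q0, q2, q3}
AF A[(¬ready ∨ empty) U empty]: least fixpoint, start Z0 = {q0, q2, q3}, add states with every successor in Z. Already a fixed point.
Sat(AF A[(¬ready ∨ empty) U empty]) = {q0, q2, q3}
A[(empty ∨ ready) U AF A[(¬ready ∨ empty) U empty]]: least fixpoint, start Z0 = Sat(AF A[(¬ready ∨ empty) U empty]) = {q0, q2, q3}, add states in Sat(empty ∨ ready) with every successor in Z. Already a fixed point.
Sat(A[(empty ∨ ready) U AF A[(¬ready ∨ empty) U empty]]) = {q0, q2, q3}
q3 ∈ Sat(A[(empty ∨ ready) U AF A[(¬ready ∨ empty) U empty]]) = {q0, q2, q3}, so the formula holds at q3.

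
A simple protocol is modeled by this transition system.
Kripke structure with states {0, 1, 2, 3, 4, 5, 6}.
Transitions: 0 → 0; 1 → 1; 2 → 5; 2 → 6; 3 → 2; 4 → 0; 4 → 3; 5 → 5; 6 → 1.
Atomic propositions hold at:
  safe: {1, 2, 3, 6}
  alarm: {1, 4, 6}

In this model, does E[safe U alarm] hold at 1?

Yes

E[safe U alarm]: least fixpoint, start Z0 = Sat(alarm) = {1, 4, 6}, add states in Sat(safe) with some successor in Z. Z1 = {1, 2, 4, 6}; Z2 = {1, 2, 3, 4, 6}; fixed.
Sat(E[safe U alarm]) = {1, 2, 3, 4, 6}
1 ∈ Sat(E[safe U alarm]) = {1, 2, 3, 4, 6}, so the formula holds at 1.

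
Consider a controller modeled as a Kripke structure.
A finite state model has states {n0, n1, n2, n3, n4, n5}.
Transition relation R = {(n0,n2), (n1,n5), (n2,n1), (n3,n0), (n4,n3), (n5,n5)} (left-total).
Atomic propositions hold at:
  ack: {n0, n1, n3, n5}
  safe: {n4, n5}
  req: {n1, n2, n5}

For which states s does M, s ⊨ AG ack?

AG ack: greatest fixpoint, start Z0 = {n0, n1, n3, n5}, keep only states in Sat with every successor in Z. Z1 = {n1, n3, n5}; Z2 = {n1, n5}; fixed.
Sat(AG ack) = {n1, n5}

{n1, n5}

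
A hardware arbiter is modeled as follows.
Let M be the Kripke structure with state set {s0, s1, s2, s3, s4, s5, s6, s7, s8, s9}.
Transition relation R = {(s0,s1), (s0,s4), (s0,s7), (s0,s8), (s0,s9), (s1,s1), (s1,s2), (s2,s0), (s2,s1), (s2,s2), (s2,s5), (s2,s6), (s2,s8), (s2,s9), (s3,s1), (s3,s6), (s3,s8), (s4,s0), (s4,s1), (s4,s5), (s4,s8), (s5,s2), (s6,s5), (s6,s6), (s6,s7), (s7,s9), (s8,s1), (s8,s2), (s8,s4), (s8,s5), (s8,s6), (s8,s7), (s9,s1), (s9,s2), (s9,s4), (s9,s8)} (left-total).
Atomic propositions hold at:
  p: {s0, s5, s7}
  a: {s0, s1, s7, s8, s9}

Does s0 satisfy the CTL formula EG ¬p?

Sat(¬p) = {s1, s2, s3, s4, s6, s8, s9}
EG ¬p: greatest fixpoint, start Z0 = {s1, s2, s3, s4, s6, s8, s9}, keep only states in Sat with some successor in Z. Already a fixed point.
Sat(EG ¬p) = {s1, s2, s3, s4, s6, s8, s9}
s0 ∉ Sat(EG ¬p) = {s1, s2, s3, s4, s6, s8, s9}, so the formula does not hold at s0.

No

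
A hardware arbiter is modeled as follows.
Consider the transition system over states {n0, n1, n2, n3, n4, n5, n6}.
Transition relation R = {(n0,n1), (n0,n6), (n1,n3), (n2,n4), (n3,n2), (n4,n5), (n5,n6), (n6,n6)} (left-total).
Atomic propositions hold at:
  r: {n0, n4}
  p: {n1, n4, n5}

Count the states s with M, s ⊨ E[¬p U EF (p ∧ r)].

5

Sat(¬p) = {n0, n2, n3, n6}
Sat(p ∧ r) = {n4}
EF (p ∧ r): least fixpoint, start Z0 = {n4}, add states with some successor in Z. Z1 = {n2, n4}; Z2 = {n2, n3, n4}; Z3 = {n1, n2, n3, n4}; Z4 = {n0, n1, n2, n3, n4}; fixed.
Sat(EF (p ∧ r)) = {n0, n1, n2, n3, n4}
E[¬p U EF (p ∧ r)]: least fixpoint, start Z0 = Sat(EF (p ∧ r)) = {n0, n1, n2, n3, n4}, add states in Sat(¬p) with some successor in Z. Already a fixed point.
Sat(E[¬p U EF (p ∧ r)]) = {n0, n1, n2, n3, n4}
|Sat(E[¬p U EF (p ∧ r)])| = |{n0, n1, n2, n3, n4}| = 5.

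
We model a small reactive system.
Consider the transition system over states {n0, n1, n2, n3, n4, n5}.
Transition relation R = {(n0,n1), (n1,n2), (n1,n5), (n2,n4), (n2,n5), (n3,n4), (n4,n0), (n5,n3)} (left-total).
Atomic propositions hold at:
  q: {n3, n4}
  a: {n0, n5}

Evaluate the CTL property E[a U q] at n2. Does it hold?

E[a U q]: least fixpoint, start Z0 = Sat(q) = {n3, n4}, add states in Sat(a) with some successor in Z. Z1 = {n3, n4, n5}; fixed.
Sat(E[a U q]) = {n3, n4, n5}
n2 ∉ Sat(E[a U q]) = {n3, n4, n5}, so the formula does not hold at n2.

No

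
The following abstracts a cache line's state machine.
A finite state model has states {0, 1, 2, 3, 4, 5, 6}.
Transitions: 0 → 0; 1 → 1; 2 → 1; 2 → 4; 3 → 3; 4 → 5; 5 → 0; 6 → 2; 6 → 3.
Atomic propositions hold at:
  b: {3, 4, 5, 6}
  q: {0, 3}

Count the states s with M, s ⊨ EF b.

EF b: least fixpoint, start Z0 = {3, 4, 5, 6}, add states with some successor in Z. Z1 = {2, 3, 4, 5, 6}; fixed.
Sat(EF b) = {2, 3, 4, 5, 6}
|Sat(EF b)| = |{2, 3, 4, 5, 6}| = 5.

5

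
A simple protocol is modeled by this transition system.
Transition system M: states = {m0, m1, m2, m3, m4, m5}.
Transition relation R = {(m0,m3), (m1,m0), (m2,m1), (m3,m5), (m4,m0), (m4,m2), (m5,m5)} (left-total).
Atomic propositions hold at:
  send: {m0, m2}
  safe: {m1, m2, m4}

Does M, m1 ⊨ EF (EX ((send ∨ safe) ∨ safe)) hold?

Yes

Sat(send ∨ safe) = {m0, m1, m2, m4}
Sat((send ∨ safe) ∨ safe) = {m0, m1, m2, m4}
Sat(EX ((send ∨ safe) ∨ safe)) = {s : some successor in {m0, m1, m2, m4}} = {m1, m2, m4}
EF (EX ((send ∨ safe) ∨ safe)): least fixpoint, start Z0 = {m1, m2, m4}, add states with some successor in Z. Already a fixed point.
Sat(EF (EX ((send ∨ safe) ∨ safe))) = {m1, m2, m4}
m1 ∈ Sat(EF (EX ((send ∨ safe) ∨ safe))) = {m1, m2, m4}, so the formula holds at m1.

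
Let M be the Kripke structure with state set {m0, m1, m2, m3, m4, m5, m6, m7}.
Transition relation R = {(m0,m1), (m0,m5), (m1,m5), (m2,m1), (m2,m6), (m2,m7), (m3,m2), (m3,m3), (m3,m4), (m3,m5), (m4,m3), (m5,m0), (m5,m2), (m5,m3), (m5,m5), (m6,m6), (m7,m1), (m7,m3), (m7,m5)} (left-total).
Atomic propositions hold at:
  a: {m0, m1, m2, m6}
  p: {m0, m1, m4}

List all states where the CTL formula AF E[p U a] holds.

{m0, m1, m2, m6}

E[p U a]: least fixpoint, start Z0 = Sat(a) = {m0, m1, m2, m6}, add states in Sat(p) with some successor in Z. Already a fixed point.
Sat(E[p U a]) = {m0, m1, m2, m6}
AF E[p U a]: least fixpoint, start Z0 = {m0, m1, m2, m6}, add states with every successor in Z. Already a fixed point.
Sat(AF E[p U a]) = {m0, m1, m2, m6}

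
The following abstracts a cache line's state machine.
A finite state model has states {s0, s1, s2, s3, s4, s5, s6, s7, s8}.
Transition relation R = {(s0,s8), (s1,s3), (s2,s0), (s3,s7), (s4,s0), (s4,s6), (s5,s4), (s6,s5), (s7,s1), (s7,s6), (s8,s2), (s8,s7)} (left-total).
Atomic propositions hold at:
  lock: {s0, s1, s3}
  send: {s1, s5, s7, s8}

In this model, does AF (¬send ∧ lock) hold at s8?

Sat(¬send) = {s0, s2, s3, s4, s6}
Sat(¬send ∧ lock) = {s0, s3}
AF (¬send ∧ lock): least fixpoint, start Z0 = {s0, s3}, add states with every successor in Z. Z1 = {s0, s1, s2, s3}; fixed.
Sat(AF (¬send ∧ lock)) = {s0, s1, s2, s3}
s8 ∉ Sat(AF (¬send ∧ lock)) = {s0, s1, s2, s3}, so the formula does not hold at s8.

No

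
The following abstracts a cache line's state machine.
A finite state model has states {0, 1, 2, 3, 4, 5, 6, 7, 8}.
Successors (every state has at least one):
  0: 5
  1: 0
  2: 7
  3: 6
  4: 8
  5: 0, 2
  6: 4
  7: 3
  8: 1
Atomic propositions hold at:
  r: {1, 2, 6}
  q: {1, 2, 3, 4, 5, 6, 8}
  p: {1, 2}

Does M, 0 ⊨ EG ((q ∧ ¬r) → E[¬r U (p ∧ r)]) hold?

Sat(¬r) = {0, 3, 4, 5, 7, 8}
Sat(q ∧ ¬r) = {3, 4, 5, 8}
Sat(p ∧ r) = {1, 2}
E[¬r U (p ∧ r)]: least fixpoint, start Z0 = Sat((p ∧ r)) = {1, 2}, add states in Sat(¬r) with some successor in Z. Z1 = {1, 2, 5, 8}; Z2 = {0, 1, 2, 4, 5, 8}; fixed.
Sat(E[¬r U (p ∧ r)]) = {0, 1, 2, 4, 5, 8}
Sat((q ∧ ¬r) → E[¬r U (p ∧ r)]) = {0, 1, 2, 4, 5, 6, 7, 8}
EG ((q ∧ ¬r) → E[¬r U (p ∧ r)]): greatest fixpoint, start Z0 = {0, 1, 2, 4, 5, 6, 7, 8}, keep only states in Sat with some successor in Z. Z1 = {0, 1, 2, 4, 5, 6, 8}; Z2 = {0, 1, 4, 5, 6, 8}; fixed.
Sat(EG ((q ∧ ¬r) → E[¬r U (p ∧ r)])) = {0, 1, 4, 5, 6, 8}
0 ∈ Sat(EG ((q ∧ ¬r) → E[¬r U (p ∧ r)])) = {0, 1, 4, 5, 6, 8}, so the formula holds at 0.

Yes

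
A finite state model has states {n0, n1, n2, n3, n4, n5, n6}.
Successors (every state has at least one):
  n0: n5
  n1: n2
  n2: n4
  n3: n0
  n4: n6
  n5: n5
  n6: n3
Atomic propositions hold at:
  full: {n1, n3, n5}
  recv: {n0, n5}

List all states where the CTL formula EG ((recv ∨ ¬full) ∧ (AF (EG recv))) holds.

Sat(¬full) = {n0, n2, n4, n6}
Sat(recv ∨ ¬full) = {n0, n2, n4, n5, n6}
EG recv: greatest fixpoint, start Z0 = {n0, n5}, keep only states in Sat with some successor in Z. Already a fixed point.
Sat(EG recv) = {n0, n5}
AF (EG recv): least fixpoint, start Z0 = {n0, n5}, add states with every successor in Z. Z1 = {n0, n3, n5}; Z2 = {n0, n3, n5, n6}; Z3 = {n0, n3, n4, n5, n6}; Z4 = {n0, n2, n3, n4, n5, n6}; Z5 = {n0, n1, n2, n3, n4, n5, n6}; fixed.
Sat(AF (EG recv)) = {n0, n1, n2, n3, n4, n5, n6}
Sat((recv ∨ ¬full) ∧ (AF (EG recv))) = {n0, n2, n4, n5, n6}
EG ((recv ∨ ¬full) ∧ (AF (EG recv))): greatest fixpoint, start Z0 = {n0, n2, n4, n5, n6}, keep only states in Sat with some successor in Z. Z1 = {n0, n2, n4, n5}; Z2 = {n0, n2, n5}; Z3 = {n0, n5}; fixed.
Sat(EG ((recv ∨ ¬full) ∧ (AF (EG recv)))) = {n0, n5}

{n0, n5}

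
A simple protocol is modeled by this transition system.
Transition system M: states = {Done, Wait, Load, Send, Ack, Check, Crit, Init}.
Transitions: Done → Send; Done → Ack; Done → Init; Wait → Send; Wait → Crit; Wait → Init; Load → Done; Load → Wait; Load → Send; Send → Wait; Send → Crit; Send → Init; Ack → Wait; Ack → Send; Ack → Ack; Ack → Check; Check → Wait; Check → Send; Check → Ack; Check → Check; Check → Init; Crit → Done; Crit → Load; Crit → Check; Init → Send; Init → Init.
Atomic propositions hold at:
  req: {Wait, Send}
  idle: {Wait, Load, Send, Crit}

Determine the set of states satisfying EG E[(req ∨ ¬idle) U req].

{Done, Wait, Send, Ack, Check, Init}

Sat(¬idle) = {Done, Ack, Check, Init}
Sat(req ∨ ¬idle) = {Done, Wait, Send, Ack, Check, Init}
E[(req ∨ ¬idle) U req]: least fixpoint, start Z0 = Sat(req) = {Wait, Send}, add states in Sat(req ∨ ¬idle) with some successor in Z. Z1 = {Done, Wait, Send, Ack, Check, Init}; fixed.
Sat(E[(req ∨ ¬idle) U req]) = {Done, Wait, Send, Ack, Check, Init}
EG E[(req ∨ ¬idle) U req]: greatest fixpoint, start Z0 = {Done, Wait, Send, Ack, Check, Init}, keep only states in Sat with some successor in Z. Already a fixed point.
Sat(EG E[(req ∨ ¬idle) U req]) = {Done, Wait, Send, Ack, Check, Init}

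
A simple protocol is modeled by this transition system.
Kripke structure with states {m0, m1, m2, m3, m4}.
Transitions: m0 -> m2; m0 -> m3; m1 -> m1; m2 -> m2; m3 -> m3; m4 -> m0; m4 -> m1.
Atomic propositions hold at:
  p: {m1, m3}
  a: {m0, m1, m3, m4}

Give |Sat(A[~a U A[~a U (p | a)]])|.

4

Sat(~a) = {m2}
Sat(p | a) = {m0, m1, m3, m4}
A[~a U (p | a)]: least fixpoint, start Z0 = Sat((p | a)) = {m0, m1, m3, m4}, add states in Sat(~a) with every successor in Z. Already a fixed point.
Sat(A[~a U (p | a)]) = {m0, m1, m3, m4}
A[~a U A[~a U (p | a)]]: least fixpoint, start Z0 = Sat(A[~a U (p | a)]) = {m0, m1, m3, m4}, add states in Sat(~a) with every successor in Z. Already a fixed point.
Sat(A[~a U A[~a U (p | a)]]) = {m0, m1, m3, m4}
|Sat(A[~a U A[~a U (p | a)]])| = |{m0, m1, m3, m4}| = 4.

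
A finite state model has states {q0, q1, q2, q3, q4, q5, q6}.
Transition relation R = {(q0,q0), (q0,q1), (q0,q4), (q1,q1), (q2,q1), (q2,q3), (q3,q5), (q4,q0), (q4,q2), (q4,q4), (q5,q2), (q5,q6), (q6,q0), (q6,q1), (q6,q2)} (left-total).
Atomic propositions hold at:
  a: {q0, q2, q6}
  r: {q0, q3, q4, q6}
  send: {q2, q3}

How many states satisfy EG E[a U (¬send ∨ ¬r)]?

6

Sat(¬send) = {q0, q1, q4, q5, q6}
Sat(¬r) = {q1, q2, q5}
Sat(¬send ∨ ¬r) = {q0, q1, q2, q4, q5, q6}
E[a U (¬send ∨ ¬r)]: least fixpoint, start Z0 = Sat((¬send ∨ ¬r)) = {q0, q1, q2, q4, q5, q6}, add states in Sat(a) with some successor in Z. Already a fixed point.
Sat(E[a U (¬send ∨ ¬r)]) = {q0, q1, q2, q4, q5, q6}
EG E[a U (¬send ∨ ¬r)]: greatest fixpoint, start Z0 = {q0, q1, q2, q4, q5, q6}, keep only states in Sat with some successor in Z. Already a fixed point.
Sat(EG E[a U (¬send ∨ ¬r)]) = {q0, q1, q2, q4, q5, q6}
|Sat(EG E[a U (¬send ∨ ¬r)])| = |{q0, q1, q2, q4, q5, q6}| = 6.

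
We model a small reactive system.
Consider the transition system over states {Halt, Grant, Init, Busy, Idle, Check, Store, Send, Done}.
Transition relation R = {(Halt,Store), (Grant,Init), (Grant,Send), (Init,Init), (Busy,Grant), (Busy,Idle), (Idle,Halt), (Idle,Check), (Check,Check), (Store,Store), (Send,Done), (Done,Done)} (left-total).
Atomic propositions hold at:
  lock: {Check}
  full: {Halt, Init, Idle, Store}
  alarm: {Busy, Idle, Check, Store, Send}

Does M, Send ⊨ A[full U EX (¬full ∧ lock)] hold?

Sat(¬full) = {Grant, Busy, Check, Send, Done}
Sat(¬full ∧ lock) = {Check}
Sat(EX (¬full ∧ lock)) = {s : some successor in {Check}} = {Idle, Check}
A[full U EX (¬full ∧ lock)]: least fixpoint, start Z0 = Sat(EX (¬full ∧ lock)) = {Idle, Check}, add states in Sat(full) with every successor in Z. Already a fixed point.
Sat(A[full U EX (¬full ∧ lock)]) = {Idle, Check}
Send ∉ Sat(A[full U EX (¬full ∧ lock)]) = {Idle, Check}, so the formula does not hold at Send.

No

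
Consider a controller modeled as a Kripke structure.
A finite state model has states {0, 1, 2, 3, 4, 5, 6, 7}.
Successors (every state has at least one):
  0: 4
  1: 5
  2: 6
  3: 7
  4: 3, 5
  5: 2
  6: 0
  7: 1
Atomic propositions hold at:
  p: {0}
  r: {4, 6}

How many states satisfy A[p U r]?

A[p U r]: least fixpoint, start Z0 = Sat(r) = {4, 6}, add states in Sat(p) with every successor in Z. Z1 = {0, 4, 6}; fixed.
Sat(A[p U r]) = {0, 4, 6}
|Sat(A[p U r])| = |{0, 4, 6}| = 3.

3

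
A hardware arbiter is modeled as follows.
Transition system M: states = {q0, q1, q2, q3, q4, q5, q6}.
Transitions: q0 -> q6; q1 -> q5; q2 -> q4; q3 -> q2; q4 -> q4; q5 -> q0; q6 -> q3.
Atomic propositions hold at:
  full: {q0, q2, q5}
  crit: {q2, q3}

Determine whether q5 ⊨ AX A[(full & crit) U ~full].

No

Sat(full & crit) = {q2}
Sat(~full) = {q1, q3, q4, q6}
A[(full & crit) U ~full]: least fixpoint, start Z0 = Sat(~full) = {q1, q3, q4, q6}, add states in Sat(full & crit) with every successor in Z. Z1 = {q1, q2, q3, q4, q6}; fixed.
Sat(A[(full & crit) U ~full]) = {q1, q2, q3, q4, q6}
Sat(AX A[(full & crit) U ~full]) = {s : every successor in {q1, q2, q3, q4, q6}} = {q0, q2, q3, q4, q6}
q5 ∉ Sat(AX A[(full & crit) U ~full]) = {q0, q2, q3, q4, q6}, so the formula does not hold at q5.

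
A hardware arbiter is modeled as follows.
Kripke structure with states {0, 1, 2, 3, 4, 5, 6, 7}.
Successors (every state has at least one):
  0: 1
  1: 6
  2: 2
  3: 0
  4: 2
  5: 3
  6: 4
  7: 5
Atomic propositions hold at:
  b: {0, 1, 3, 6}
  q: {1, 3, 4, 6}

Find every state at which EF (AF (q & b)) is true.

{0, 1, 3, 5, 6, 7}

Sat(q & b) = {1, 3, 6}
AF (q & b): least fixpoint, start Z0 = {1, 3, 6}, add states with every successor in Z. Z1 = {0, 1, 3, 5, 6}; Z2 = {0, 1, 3, 5, 6, 7}; fixed.
Sat(AF (q & b)) = {0, 1, 3, 5, 6, 7}
EF (AF (q & b)): least fixpoint, start Z0 = {0, 1, 3, 5, 6, 7}, add states with some successor in Z. Already a fixed point.
Sat(EF (AF (q & b))) = {0, 1, 3, 5, 6, 7}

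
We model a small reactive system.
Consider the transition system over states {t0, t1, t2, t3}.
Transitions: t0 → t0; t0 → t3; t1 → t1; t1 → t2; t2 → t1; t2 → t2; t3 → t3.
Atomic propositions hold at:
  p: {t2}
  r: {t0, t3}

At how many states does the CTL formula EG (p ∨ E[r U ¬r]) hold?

Sat(¬r) = {t1, t2}
E[r U ¬r]: least fixpoint, start Z0 = Sat(¬r) = {t1, t2}, add states in Sat(r) with some successor in Z. Already a fixed point.
Sat(E[r U ¬r]) = {t1, t2}
Sat(p ∨ E[r U ¬r]) = {t1, t2}
EG (p ∨ E[r U ¬r]): greatest fixpoint, start Z0 = {t1, t2}, keep only states in Sat with some successor in Z. Already a fixed point.
Sat(EG (p ∨ E[r U ¬r])) = {t1, t2}
|Sat(EG (p ∨ E[r U ¬r]))| = |{t1, t2}| = 2.

2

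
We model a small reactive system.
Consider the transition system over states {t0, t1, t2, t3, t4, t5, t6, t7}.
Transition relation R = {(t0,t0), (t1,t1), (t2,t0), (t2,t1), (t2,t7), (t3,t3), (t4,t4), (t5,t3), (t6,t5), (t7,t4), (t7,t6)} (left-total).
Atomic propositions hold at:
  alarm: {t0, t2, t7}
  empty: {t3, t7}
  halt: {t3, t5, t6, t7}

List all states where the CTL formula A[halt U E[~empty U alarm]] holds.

{t0, t2, t7}

Sat(~empty) = {t0, t1, t2, t4, t5, t6}
E[~empty U alarm]: least fixpoint, start Z0 = Sat(alarm) = {t0, t2, t7}, add states in Sat(~empty) with some successor in Z. Already a fixed point.
Sat(E[~empty U alarm]) = {t0, t2, t7}
A[halt U E[~empty U alarm]]: least fixpoint, start Z0 = Sat(E[~empty U alarm]) = {t0, t2, t7}, add states in Sat(halt) with every successor in Z. Already a fixed point.
Sat(A[halt U E[~empty U alarm]]) = {t0, t2, t7}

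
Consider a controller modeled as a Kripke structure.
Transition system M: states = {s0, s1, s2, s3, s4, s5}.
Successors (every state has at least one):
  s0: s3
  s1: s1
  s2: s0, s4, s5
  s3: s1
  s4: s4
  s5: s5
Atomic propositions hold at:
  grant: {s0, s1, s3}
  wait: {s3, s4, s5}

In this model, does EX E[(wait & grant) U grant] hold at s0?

Yes

Sat(wait & grant) = {s3}
E[(wait & grant) U grant]: least fixpoint, start Z0 = Sat(grant) = {s0, s1, s3}, add states in Sat(wait & grant) with some successor in Z. Already a fixed point.
Sat(E[(wait & grant) U grant]) = {s0, s1, s3}
Sat(EX E[(wait & grant) U grant]) = {s : some successor in {s0, s1, s3}} = {s0, s1, s2, s3}
s0 ∈ Sat(EX E[(wait & grant) U grant]) = {s0, s1, s2, s3}, so the formula holds at s0.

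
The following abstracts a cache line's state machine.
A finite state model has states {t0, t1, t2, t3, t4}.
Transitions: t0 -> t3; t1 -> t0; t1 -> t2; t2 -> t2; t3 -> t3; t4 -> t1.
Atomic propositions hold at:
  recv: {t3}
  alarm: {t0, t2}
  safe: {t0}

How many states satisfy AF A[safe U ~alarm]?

Sat(~alarm) = {t1, t3, t4}
A[safe U ~alarm]: least fixpoint, start Z0 = Sat(~alarm) = {t1, t3, t4}, add states in Sat(safe) with every successor in Z. Z1 = {t0, t1, t3, t4}; fixed.
Sat(A[safe U ~alarm]) = {t0, t1, t3, t4}
AF A[safe U ~alarm]: least fixpoint, start Z0 = {t0, t1, t3, t4}, add states with every successor in Z. Already a fixed point.
Sat(AF A[safe U ~alarm]) = {t0, t1, t3, t4}
|Sat(AF A[safe U ~alarm])| = |{t0, t1, t3, t4}| = 4.

4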